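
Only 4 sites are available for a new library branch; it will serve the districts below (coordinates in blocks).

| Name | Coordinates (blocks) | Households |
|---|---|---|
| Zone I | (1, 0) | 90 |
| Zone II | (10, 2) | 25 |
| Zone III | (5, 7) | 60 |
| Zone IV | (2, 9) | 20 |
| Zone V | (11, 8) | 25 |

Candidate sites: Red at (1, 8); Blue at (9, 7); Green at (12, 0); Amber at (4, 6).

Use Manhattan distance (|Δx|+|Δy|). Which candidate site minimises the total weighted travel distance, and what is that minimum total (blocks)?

Amber, total 1505 blocks

Total weighted distance at each candidate:
  Red (1, 8): total = 1685
  Blue (9, 7): total = 1995
  Green (12, 0): total = 2535
  Amber (4, 6): total = 1505
Minimum is at Amber with total 1505 blocks.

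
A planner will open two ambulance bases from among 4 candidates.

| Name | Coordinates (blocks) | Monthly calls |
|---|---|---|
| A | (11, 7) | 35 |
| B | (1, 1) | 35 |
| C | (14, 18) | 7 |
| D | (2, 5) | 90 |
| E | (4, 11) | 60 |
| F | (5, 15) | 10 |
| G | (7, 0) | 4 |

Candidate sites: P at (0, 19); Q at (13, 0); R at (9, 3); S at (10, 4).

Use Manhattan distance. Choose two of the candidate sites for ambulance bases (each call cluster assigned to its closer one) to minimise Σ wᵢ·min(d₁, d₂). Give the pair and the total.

Evaluate every pair (each demand assigned to the nearer of the two):
  {P, R}: total = 2305
  {P, S}: total = 2313
  {R, S}: total = 2386
  {Q, S}: total = 2460
  {Q, R}: total = 2463
  {P, Q}: total = 3149
Best pair: {P, R} with total 2305.

{P, R}, total 2305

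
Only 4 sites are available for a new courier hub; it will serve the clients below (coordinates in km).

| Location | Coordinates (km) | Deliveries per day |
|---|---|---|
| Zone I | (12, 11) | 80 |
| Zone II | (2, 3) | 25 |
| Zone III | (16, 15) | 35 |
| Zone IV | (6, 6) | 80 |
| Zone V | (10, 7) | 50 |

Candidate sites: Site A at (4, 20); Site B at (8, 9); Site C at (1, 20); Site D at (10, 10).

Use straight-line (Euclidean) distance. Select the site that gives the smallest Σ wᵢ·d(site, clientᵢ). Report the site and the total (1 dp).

Total weighted distance at each candidate:
  Site A (4, 20): total = 3693.5
  Site B (8, 9): total = 1349.8
  Site C (1, 20): total = 4096.0
  Site D (10, 10): total = 1320.5
Minimum is at Site D with total 1320.5 km.

Site D, total 1320.5 km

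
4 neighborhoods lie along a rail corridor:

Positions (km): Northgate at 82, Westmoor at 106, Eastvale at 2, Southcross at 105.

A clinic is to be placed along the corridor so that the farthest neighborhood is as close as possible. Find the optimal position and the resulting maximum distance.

The 1-center on a line is the midpoint of the two extreme points: leftmost at 2, rightmost at 106.
Optimal location = (2 + 106)/2 = 54; maximum distance = (106 − 2)/2 = 52.

location 54, max distance 52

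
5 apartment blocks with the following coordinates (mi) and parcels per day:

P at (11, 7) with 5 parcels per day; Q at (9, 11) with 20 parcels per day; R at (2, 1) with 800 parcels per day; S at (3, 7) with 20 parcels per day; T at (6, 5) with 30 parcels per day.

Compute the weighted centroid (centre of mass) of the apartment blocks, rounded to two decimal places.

(2.37, 1.54)

The minimiser of Σwᵢ‖p−pᵢ‖² is the weighted centroid p* = (Σwᵢpᵢ)/(Σwᵢ).
Σwᵢ = 875.
Σwᵢxᵢ = 5·11 + 20·9 + 800·2 + 20·3 + 30·6 = 2075.
Σwᵢyᵢ = 5·7 + 20·11 + 800·1 + 20·7 + 30·5 = 1345.
x* = 2075/875 = 2.37, y* = 1345/875 = 1.54.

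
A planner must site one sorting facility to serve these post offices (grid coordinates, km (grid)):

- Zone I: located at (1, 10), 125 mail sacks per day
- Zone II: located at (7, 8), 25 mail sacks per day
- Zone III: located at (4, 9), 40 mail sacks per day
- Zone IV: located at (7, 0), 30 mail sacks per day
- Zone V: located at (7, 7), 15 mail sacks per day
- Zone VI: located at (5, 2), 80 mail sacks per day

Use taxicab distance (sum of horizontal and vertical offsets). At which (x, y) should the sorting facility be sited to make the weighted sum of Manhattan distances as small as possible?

(4, 9)

Manhattan distance separates: Σwᵢ(|x−xᵢ|+|y−yᵢ|) = Σwᵢ|x−xᵢ| + Σwᵢ|y−yᵢ|, so x and y are optimised independently as 1-D weighted medians.
Total weight W = 315; half = 157.5.
x-coordinate, sorted with cumulative weight:
  x=1 (Zone I, w=125) cum 125
  x=4 (Zone III, w=40) cum 165  ← median
  x=5 (Zone VI, w=80) cum 245
  x=7 (Zone II, w=25) cum 270
  x=7 (Zone IV, w=30) cum 300
  x=7 (Zone V, w=15) cum 315
⇒ x* = 4
y-coordinate, sorted with cumulative weight:
  y=0 (Zone IV, w=30) cum 30
  y=2 (Zone VI, w=80) cum 110
  y=7 (Zone V, w=15) cum 125
  y=8 (Zone II, w=25) cum 150
  y=9 (Zone III, w=40) cum 190  ← median
  y=10 (Zone I, w=125) cum 315
⇒ y* = 9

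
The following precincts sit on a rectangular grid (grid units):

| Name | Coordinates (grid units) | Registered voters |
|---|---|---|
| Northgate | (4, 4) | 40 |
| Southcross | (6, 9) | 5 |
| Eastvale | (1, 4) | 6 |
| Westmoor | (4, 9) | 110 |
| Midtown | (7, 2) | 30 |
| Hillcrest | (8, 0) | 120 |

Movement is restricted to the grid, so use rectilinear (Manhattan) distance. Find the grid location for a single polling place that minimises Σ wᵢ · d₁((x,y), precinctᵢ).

Manhattan distance separates: Σwᵢ(|x−xᵢ|+|y−yᵢ|) = Σwᵢ|x−xᵢ| + Σwᵢ|y−yᵢ|, so x and y are optimised independently as 1-D weighted medians.
Total weight W = 311; half = 155.5.
x-coordinate, sorted with cumulative weight:
  x=1 (Eastvale, w=6) cum 6
  x=4 (Northgate, w=40) cum 46
  x=4 (Westmoor, w=110) cum 156  ← median
  x=6 (Southcross, w=5) cum 161
  x=7 (Midtown, w=30) cum 191
  x=8 (Hillcrest, w=120) cum 311
⇒ x* = 4
y-coordinate, sorted with cumulative weight:
  y=0 (Hillcrest, w=120) cum 120
  y=2 (Midtown, w=30) cum 150
  y=4 (Northgate, w=40) cum 190  ← median
  y=4 (Eastvale, w=6) cum 196
  y=9 (Southcross, w=5) cum 201
  y=9 (Westmoor, w=110) cum 311
⇒ y* = 4

(4, 4)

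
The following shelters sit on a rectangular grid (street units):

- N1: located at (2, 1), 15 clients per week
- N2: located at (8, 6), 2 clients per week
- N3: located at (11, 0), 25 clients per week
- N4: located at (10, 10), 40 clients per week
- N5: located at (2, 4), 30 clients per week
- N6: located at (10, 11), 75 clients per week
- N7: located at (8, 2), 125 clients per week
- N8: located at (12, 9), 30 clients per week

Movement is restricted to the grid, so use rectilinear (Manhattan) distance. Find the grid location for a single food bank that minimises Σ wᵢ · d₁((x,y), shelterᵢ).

(8, 4)

Manhattan distance separates: Σwᵢ(|x−xᵢ|+|y−yᵢ|) = Σwᵢ|x−xᵢ| + Σwᵢ|y−yᵢ|, so x and y are optimised independently as 1-D weighted medians.
Total weight W = 342; half = 171.
x-coordinate, sorted with cumulative weight:
  x=2 (N1, w=15) cum 15
  x=2 (N5, w=30) cum 45
  x=8 (N2, w=2) cum 47
  x=8 (N7, w=125) cum 172  ← median
  x=10 (N4, w=40) cum 212
  x=10 (N6, w=75) cum 287
  x=11 (N3, w=25) cum 312
  x=12 (N8, w=30) cum 342
⇒ x* = 8
y-coordinate, sorted with cumulative weight:
  y=0 (N3, w=25) cum 25
  y=1 (N1, w=15) cum 40
  y=2 (N7, w=125) cum 165
  y=4 (N5, w=30) cum 195  ← median
  y=6 (N2, w=2) cum 197
  y=9 (N8, w=30) cum 227
  y=10 (N4, w=40) cum 267
  y=11 (N6, w=75) cum 342
⇒ y* = 4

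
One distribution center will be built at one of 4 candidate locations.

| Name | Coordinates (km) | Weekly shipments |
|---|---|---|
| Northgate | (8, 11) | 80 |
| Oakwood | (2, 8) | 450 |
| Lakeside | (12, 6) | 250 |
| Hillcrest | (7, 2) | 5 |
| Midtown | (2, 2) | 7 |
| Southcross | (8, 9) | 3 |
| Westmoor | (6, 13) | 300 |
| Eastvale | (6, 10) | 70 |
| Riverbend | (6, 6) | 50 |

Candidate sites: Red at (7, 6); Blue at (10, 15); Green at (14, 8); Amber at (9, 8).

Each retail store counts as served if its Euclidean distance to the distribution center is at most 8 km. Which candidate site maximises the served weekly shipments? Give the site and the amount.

Red, covering 1215

Coverage radius r = 8 km; a point is covered iff (Δx)²+(Δy)² ≤ 8² = 64.
  Red (7, 6): covers {Northgate, Oakwood, Lakeside, Hillcrest, Midtown, Southcross, Westmoor, Eastvale, Riverbend} → 1215
  Blue (10, 15): covers {Northgate, Southcross, Westmoor, Eastvale} → 453
  Green (14, 8): covers {Northgate, Lakeside, Southcross} → 333
  Amber (9, 8): covers {Northgate, Oakwood, Lakeside, Hillcrest, Southcross, Westmoor, Eastvale, Riverbend} → 1208
Maximum coverage at Red: 1215 weekly shipments.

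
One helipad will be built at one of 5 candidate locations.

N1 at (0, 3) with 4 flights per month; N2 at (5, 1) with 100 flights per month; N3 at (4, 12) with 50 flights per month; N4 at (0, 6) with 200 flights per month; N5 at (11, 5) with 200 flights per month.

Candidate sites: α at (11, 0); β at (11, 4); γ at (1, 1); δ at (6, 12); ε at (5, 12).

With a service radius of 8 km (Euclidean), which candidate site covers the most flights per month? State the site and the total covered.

Coverage radius r = 8 km; a point is covered iff (Δx)²+(Δy)² ≤ 8² = 64.
  α (11, 0): covers {N2, N5} → 300
  β (11, 4): covers {N2, N5} → 300
  γ (1, 1): covers {N1, N2, N4} → 304
  δ (6, 12): covers {N3} → 50
  ε (5, 12): covers {N3, N4} → 250
Maximum coverage at γ: 304 flights per month.

γ, covering 304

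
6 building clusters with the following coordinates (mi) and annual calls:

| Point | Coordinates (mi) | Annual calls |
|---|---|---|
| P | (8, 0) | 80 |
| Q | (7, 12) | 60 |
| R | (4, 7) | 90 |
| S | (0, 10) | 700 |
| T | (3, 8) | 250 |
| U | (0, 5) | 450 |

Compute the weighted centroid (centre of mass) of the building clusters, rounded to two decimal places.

(1.33, 7.73)

The minimiser of Σwᵢ‖p−pᵢ‖² is the weighted centroid p* = (Σwᵢpᵢ)/(Σwᵢ).
Σwᵢ = 1630.
Σwᵢxᵢ = 80·8 + 60·7 + 90·4 + 700·0 + 250·3 + 450·0 = 2170.
Σwᵢyᵢ = 80·0 + 60·12 + 90·7 + 700·10 + 250·8 + 450·5 = 12600.
x* = 2170/1630 = 1.33, y* = 12600/1630 = 7.73.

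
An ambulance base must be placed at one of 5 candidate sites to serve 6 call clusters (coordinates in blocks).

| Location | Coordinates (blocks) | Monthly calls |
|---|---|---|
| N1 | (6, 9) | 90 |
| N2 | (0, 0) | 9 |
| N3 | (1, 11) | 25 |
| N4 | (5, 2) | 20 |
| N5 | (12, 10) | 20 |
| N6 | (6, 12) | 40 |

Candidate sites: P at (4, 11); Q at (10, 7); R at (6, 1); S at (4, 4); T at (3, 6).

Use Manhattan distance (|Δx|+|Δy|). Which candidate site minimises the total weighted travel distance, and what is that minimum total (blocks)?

P, total 1070 blocks

Total weighted distance at each candidate:
  P (4, 11): total = 1070
  Q (10, 7): total = 1678
  R (6, 1): total = 1938
  S (4, 4): total = 1692
  T (3, 6): total = 1536
Minimum is at P with total 1070 blocks.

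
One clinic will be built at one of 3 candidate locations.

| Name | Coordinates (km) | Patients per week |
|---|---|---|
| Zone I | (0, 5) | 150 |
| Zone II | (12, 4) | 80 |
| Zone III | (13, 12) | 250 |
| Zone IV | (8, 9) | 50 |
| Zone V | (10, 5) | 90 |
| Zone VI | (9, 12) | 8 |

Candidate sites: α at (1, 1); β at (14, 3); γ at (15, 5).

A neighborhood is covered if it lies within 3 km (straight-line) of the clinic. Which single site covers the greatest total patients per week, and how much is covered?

β, covering 80

Coverage radius r = 3 km; a point is covered iff (Δx)²+(Δy)² ≤ 3² = 9.
  α (1, 1): covers {none} → 0
  β (14, 3): covers {Zone II} → 80
  γ (15, 5): covers {none} → 0
Maximum coverage at β: 80 patients per week.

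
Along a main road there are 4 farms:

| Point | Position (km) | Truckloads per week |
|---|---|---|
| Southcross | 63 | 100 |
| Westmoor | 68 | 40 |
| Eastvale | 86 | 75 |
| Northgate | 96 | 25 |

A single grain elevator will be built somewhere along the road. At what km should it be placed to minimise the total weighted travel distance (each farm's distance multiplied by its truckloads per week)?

For a sum of weighted absolute distances on a line, the optimum is the weighted median (not the mean). Total weight W = 240; half-weight = 120.
Sort by position and accumulate weight:
  km 63 (Southcross, w=100) → cum 100
  km 68 (Westmoor, w=40) → cum 140  ≥ 120 → median here
  km 86 (Eastvale, w=75) → cum 215
  km 96 (Northgate, w=25) → cum 240
Optimal location: km 68.

x = 68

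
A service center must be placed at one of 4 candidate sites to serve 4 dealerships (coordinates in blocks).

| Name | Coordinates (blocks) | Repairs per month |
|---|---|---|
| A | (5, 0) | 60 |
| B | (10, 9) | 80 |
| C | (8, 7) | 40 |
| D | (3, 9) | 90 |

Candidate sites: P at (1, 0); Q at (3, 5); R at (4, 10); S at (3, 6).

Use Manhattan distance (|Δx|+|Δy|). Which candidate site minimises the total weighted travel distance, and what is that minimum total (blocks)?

R, total 1680 blocks

Total weighted distance at each candidate:
  P (1, 0): total = 3230
  Q (3, 5): total = 1940
  R (4, 10): total = 1680
  S (3, 6): total = 1790
Minimum is at R with total 1680 blocks.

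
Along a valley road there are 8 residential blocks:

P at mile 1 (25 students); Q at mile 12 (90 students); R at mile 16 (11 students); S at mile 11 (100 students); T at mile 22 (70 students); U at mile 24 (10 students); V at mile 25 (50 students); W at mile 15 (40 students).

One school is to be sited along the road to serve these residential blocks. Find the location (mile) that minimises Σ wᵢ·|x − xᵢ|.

x = 12

For a sum of weighted absolute distances on a line, the optimum is the weighted median (not the mean). Total weight W = 396; half-weight = 198.
Sort by position and accumulate weight:
  mile 1 (P, w=25) → cum 25
  mile 11 (S, w=100) → cum 125
  mile 12 (Q, w=90) → cum 215  ≥ 198 → median here
  mile 15 (W, w=40) → cum 255
  mile 16 (R, w=11) → cum 266
  mile 22 (T, w=70) → cum 336
  mile 24 (U, w=10) → cum 346
  mile 25 (V, w=50) → cum 396
Optimal location: mile 12.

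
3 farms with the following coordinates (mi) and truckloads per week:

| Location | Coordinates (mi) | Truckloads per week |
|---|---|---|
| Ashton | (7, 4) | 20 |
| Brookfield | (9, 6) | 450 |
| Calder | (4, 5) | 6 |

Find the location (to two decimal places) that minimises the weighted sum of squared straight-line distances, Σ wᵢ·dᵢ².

(8.85, 5.90)

The minimiser of Σwᵢ‖p−pᵢ‖² is the weighted centroid p* = (Σwᵢpᵢ)/(Σwᵢ).
Σwᵢ = 476.
Σwᵢxᵢ = 20·7 + 450·9 + 6·4 = 4214.
Σwᵢyᵢ = 20·4 + 450·6 + 6·5 = 2810.
x* = 4214/476 = 8.85, y* = 2810/476 = 5.90.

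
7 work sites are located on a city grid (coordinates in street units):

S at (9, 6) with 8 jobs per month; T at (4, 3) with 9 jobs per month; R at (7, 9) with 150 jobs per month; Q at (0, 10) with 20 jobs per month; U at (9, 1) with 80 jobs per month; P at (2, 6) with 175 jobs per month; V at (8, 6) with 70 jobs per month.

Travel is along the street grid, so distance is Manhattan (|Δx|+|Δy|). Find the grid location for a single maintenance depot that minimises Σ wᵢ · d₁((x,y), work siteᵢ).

Manhattan distance separates: Σwᵢ(|x−xᵢ|+|y−yᵢ|) = Σwᵢ|x−xᵢ| + Σwᵢ|y−yᵢ|, so x and y are optimised independently as 1-D weighted medians.
Total weight W = 512; half = 256.
x-coordinate, sorted with cumulative weight:
  x=0 (Q, w=20) cum 20
  x=2 (P, w=175) cum 195
  x=4 (T, w=9) cum 204
  x=7 (R, w=150) cum 354  ← median
  x=8 (V, w=70) cum 424
  x=9 (S, w=8) cum 432
  x=9 (U, w=80) cum 512
⇒ x* = 7
y-coordinate, sorted with cumulative weight:
  y=1 (U, w=80) cum 80
  y=3 (T, w=9) cum 89
  y=6 (S, w=8) cum 97
  y=6 (P, w=175) cum 272  ← median
  y=6 (V, w=70) cum 342
  y=9 (R, w=150) cum 492
  y=10 (Q, w=20) cum 512
⇒ y* = 6

(7, 6)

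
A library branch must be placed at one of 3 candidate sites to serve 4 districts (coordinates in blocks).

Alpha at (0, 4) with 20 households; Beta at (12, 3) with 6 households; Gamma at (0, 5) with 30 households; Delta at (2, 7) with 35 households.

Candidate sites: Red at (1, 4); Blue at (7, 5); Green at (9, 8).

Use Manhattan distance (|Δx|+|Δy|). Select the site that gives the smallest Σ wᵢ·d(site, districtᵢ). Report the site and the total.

Total weighted distance at each candidate:
  Red (1, 4): total = 292
  Blue (7, 5): total = 657
  Green (9, 8): total = 948
Minimum is at Red with total 292 blocks.

Red, total 292 blocks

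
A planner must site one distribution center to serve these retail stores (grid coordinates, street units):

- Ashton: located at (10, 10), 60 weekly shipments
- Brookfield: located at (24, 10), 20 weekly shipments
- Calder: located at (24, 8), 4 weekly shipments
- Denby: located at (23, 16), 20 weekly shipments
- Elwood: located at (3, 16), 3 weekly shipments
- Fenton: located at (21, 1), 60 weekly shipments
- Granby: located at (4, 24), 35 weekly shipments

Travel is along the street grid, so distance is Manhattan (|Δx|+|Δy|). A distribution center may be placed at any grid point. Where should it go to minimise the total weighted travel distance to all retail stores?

Manhattan distance separates: Σwᵢ(|x−xᵢ|+|y−yᵢ|) = Σwᵢ|x−xᵢ| + Σwᵢ|y−yᵢ|, so x and y are optimised independently as 1-D weighted medians.
Total weight W = 202; half = 101.
x-coordinate, sorted with cumulative weight:
  x=3 (Elwood, w=3) cum 3
  x=4 (Granby, w=35) cum 38
  x=10 (Ashton, w=60) cum 98
  x=21 (Fenton, w=60) cum 158  ← median
  x=23 (Denby, w=20) cum 178
  x=24 (Brookfield, w=20) cum 198
  x=24 (Calder, w=4) cum 202
⇒ x* = 21
y-coordinate, sorted with cumulative weight:
  y=1 (Fenton, w=60) cum 60
  y=8 (Calder, w=4) cum 64
  y=10 (Ashton, w=60) cum 124  ← median
  y=10 (Brookfield, w=20) cum 144
  y=16 (Denby, w=20) cum 164
  y=16 (Elwood, w=3) cum 167
  y=24 (Granby, w=35) cum 202
⇒ y* = 10

(21, 10)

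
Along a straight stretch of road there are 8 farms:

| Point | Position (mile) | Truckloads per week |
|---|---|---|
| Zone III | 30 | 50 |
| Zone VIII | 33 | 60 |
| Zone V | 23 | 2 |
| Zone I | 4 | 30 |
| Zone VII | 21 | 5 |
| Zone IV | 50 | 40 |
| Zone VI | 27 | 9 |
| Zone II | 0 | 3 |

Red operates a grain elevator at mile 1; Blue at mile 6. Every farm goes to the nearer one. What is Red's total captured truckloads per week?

3

The indifferent point is the midpoint (1+6)/2 = 3.5; farms left of it (closer to Red at 1) go to Red, those right go to Blue.
  Zone II at 0 (w=3) → Red
  Zone I at 4 (w=30) → Blue
  Zone VII at 21 (w=5) → Blue
  Zone V at 23 (w=2) → Blue
  Zone VI at 27 (w=9) → Blue
  Zone III at 30 (w=50) → Blue
  Zone VIII at 33 (w=60) → Blue
  Zone IV at 50 (w=40) → Blue
Red captures 3; Blue captures 196.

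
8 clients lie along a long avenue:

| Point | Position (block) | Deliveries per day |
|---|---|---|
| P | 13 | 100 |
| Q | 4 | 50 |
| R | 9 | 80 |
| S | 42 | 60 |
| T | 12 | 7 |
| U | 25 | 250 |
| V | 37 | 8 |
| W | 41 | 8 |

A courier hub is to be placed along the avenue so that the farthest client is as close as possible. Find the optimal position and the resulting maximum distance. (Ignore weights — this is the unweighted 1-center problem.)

The 1-center on a line is the midpoint of the two extreme points: leftmost at 4, rightmost at 42.
Optimal location = (4 + 42)/2 = 23; maximum distance = (42 − 4)/2 = 19.

location 23, max distance 19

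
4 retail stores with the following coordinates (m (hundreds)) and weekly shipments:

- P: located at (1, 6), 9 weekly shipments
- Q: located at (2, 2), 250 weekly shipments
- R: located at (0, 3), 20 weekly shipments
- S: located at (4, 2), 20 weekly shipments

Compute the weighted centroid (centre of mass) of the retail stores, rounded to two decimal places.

(1.97, 2.19)

The minimiser of Σwᵢ‖p−pᵢ‖² is the weighted centroid p* = (Σwᵢpᵢ)/(Σwᵢ).
Σwᵢ = 299.
Σwᵢxᵢ = 9·1 + 250·2 + 20·0 + 20·4 = 589.
Σwᵢyᵢ = 9·6 + 250·2 + 20·3 + 20·2 = 654.
x* = 589/299 = 1.97, y* = 654/299 = 2.19.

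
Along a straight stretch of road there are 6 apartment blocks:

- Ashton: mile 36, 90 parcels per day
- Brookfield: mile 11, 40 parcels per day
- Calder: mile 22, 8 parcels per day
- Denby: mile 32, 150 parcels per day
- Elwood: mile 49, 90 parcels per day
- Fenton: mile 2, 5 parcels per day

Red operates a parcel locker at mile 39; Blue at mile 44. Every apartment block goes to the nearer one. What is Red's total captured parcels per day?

293

The indifferent point is the midpoint (39+44)/2 = 41.5; apartment blocks left of it (closer to Red at 39) go to Red, those right go to Blue.
  Fenton at 2 (w=5) → Red
  Brookfield at 11 (w=40) → Red
  Calder at 22 (w=8) → Red
  Denby at 32 (w=150) → Red
  Ashton at 36 (w=90) → Red
  Elwood at 49 (w=90) → Blue
Red captures 293; Blue captures 90.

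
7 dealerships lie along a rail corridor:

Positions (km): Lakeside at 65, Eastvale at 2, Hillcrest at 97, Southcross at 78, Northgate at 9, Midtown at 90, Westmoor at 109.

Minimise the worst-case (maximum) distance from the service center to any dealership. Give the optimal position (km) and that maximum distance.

location 55.5, max distance 53.5

The 1-center on a line is the midpoint of the two extreme points: leftmost at 2, rightmost at 109.
Optimal location = (2 + 109)/2 = 55.5; maximum distance = (109 − 2)/2 = 53.5.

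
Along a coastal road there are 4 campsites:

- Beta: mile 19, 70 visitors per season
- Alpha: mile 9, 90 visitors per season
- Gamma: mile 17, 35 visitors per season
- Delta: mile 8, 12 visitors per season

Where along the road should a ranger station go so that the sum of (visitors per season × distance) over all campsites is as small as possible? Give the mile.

x = 17

For a sum of weighted absolute distances on a line, the optimum is the weighted median (not the mean). Total weight W = 207; half-weight = 103.5.
Sort by position and accumulate weight:
  mile 8 (Delta, w=12) → cum 12
  mile 9 (Alpha, w=90) → cum 102
  mile 17 (Gamma, w=35) → cum 137  ≥ 103.5 → median here
  mile 19 (Beta, w=70) → cum 207
Optimal location: mile 17.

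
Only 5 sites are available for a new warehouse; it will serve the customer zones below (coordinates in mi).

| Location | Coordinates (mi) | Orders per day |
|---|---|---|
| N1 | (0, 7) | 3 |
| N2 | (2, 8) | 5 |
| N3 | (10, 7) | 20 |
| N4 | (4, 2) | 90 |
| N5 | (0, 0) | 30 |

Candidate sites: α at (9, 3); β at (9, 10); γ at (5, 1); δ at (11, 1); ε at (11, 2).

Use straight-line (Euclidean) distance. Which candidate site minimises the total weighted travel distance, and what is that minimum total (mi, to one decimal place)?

Total weighted distance at each candidate:
  α (9, 3): total = 898.5
  β (9, 10): total = 1380.8
  γ (5, 1): total = 498.0
  δ (11, 1): total = 1184.0
  ε (11, 2): total = 1157.7
Minimum is at γ with total 498.0 mi.

γ, total 498.0 mi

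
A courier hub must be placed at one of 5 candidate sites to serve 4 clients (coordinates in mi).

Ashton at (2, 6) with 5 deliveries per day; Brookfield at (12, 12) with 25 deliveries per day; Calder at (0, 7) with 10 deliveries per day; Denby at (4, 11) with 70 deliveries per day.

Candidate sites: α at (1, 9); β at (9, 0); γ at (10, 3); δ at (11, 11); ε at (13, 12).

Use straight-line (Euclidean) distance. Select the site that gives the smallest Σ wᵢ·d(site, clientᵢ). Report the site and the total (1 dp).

Total weighted distance at each candidate:
  α (1, 9): total = 575.6
  β (9, 0): total = 1315.2
  γ (10, 3): total = 1080.9
  δ (11, 11): total = 693.9
  ε (13, 12): total = 860.8
Minimum is at α with total 575.6 mi.

α, total 575.6 mi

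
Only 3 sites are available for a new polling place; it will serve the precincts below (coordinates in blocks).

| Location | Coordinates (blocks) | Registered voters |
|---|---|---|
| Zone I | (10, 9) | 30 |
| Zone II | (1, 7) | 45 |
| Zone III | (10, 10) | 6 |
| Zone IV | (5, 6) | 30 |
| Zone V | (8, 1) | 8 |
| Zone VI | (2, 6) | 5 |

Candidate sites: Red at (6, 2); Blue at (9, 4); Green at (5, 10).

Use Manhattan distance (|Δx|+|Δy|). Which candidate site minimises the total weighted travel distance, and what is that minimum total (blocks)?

Total weighted distance at each candidate:
  Red (6, 2): total = 1066
  Blue (9, 4): total = 974
  Green (5, 10): total = 776
Minimum is at Green with total 776 blocks.

Green, total 776 blocks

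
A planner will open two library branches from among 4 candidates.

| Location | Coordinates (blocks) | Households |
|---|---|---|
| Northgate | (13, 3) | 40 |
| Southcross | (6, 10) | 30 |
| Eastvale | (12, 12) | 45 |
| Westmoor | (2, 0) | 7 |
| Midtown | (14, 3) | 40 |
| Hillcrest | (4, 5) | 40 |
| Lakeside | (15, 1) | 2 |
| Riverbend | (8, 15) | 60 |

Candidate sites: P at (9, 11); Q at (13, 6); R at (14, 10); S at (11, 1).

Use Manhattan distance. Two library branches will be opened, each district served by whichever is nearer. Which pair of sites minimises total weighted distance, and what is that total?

{P, Q}, total 1413

Evaluate every pair (each demand assigned to the nearer of the two):
  {P, Q}: total = 1413
  {P, S}: total = 1478
  {P, R}: total = 1786
  {Q, R}: total = 1893
  {R, S}: total = 1958
  {Q, S}: total = 2243
Best pair: {P, Q} with total 1413.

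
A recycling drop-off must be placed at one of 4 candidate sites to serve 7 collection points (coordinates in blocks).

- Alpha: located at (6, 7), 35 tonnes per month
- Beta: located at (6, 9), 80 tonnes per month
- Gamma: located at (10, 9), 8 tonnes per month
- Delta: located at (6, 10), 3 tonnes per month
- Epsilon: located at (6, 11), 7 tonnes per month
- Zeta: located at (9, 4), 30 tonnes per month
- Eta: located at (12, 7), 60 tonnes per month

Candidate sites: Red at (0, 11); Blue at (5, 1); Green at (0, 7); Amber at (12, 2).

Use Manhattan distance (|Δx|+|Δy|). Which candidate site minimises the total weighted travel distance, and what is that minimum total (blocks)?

Total weighted distance at each candidate:
  Red (0, 11): total = 2589
  Blue (5, 1): total = 2166
  Green (0, 7): total = 2123
  Amber (12, 2): total = 2094
Minimum is at Amber with total 2094 blocks.

Amber, total 2094 blocks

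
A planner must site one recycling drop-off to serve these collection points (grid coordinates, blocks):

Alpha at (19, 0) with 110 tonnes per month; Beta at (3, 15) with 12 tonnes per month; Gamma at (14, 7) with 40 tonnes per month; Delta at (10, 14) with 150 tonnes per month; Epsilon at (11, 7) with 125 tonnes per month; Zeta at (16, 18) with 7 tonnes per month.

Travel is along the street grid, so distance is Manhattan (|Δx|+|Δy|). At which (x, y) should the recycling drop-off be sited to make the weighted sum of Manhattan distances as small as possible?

(11, 7)

Manhattan distance separates: Σwᵢ(|x−xᵢ|+|y−yᵢ|) = Σwᵢ|x−xᵢ| + Σwᵢ|y−yᵢ|, so x and y are optimised independently as 1-D weighted medians.
Total weight W = 444; half = 222.
x-coordinate, sorted with cumulative weight:
  x=3 (Beta, w=12) cum 12
  x=10 (Delta, w=150) cum 162
  x=11 (Epsilon, w=125) cum 287  ← median
  x=14 (Gamma, w=40) cum 327
  x=16 (Zeta, w=7) cum 334
  x=19 (Alpha, w=110) cum 444
⇒ x* = 11
y-coordinate, sorted with cumulative weight:
  y=0 (Alpha, w=110) cum 110
  y=7 (Gamma, w=40) cum 150
  y=7 (Epsilon, w=125) cum 275  ← median
  y=14 (Delta, w=150) cum 425
  y=15 (Beta, w=12) cum 437
  y=18 (Zeta, w=7) cum 444
⇒ y* = 7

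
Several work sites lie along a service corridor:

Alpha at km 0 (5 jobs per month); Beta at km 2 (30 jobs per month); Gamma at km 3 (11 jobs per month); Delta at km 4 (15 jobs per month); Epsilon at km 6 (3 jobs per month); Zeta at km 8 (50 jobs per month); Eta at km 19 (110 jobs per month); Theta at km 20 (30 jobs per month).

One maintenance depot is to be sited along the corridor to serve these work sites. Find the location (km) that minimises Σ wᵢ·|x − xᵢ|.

For a sum of weighted absolute distances on a line, the optimum is the weighted median (not the mean). Total weight W = 254; half-weight = 127.
Sort by position and accumulate weight:
  km 0 (Alpha, w=5) → cum 5
  km 2 (Beta, w=30) → cum 35
  km 3 (Gamma, w=11) → cum 46
  km 4 (Delta, w=15) → cum 61
  km 6 (Epsilon, w=3) → cum 64
  km 8 (Zeta, w=50) → cum 114
  km 19 (Eta, w=110) → cum 224  ≥ 127 → median here
  km 20 (Theta, w=30) → cum 254
Optimal location: km 19.

x = 19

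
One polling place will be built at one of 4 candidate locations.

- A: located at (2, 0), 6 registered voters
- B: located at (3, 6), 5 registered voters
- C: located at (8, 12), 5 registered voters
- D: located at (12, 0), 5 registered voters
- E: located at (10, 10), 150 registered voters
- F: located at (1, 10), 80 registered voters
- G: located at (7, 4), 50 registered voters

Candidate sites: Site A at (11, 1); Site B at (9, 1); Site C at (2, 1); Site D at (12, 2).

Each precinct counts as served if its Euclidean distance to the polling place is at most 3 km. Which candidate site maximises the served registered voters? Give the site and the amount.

Coverage radius r = 3 km; a point is covered iff (Δx)²+(Δy)² ≤ 3² = 9.
  Site A (11, 1): covers {D} → 5
  Site B (9, 1): covers {none} → 0
  Site C (2, 1): covers {A} → 6
  Site D (12, 2): covers {D} → 5
Maximum coverage at Site C: 6 registered voters.

Site C, covering 6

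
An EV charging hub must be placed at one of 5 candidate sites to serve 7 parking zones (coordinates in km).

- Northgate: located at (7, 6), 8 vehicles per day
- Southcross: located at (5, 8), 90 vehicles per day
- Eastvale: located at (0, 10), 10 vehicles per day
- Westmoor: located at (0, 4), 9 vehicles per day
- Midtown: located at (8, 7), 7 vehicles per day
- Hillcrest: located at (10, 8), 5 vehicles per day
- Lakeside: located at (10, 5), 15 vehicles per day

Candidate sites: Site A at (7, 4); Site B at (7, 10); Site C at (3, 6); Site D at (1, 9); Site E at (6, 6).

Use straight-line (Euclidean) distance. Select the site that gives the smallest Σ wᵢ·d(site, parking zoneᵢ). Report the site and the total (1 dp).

Total weighted distance at each candidate:
  Site A (7, 4): total = 668.3
  Site B (7, 10): total = 567.2
  Site C (3, 6): total = 547.2
  Site D (1, 9): total = 728.7
  Site E (6, 6): total = 438.1
Minimum is at Site E with total 438.1 km.

Site E, total 438.1 km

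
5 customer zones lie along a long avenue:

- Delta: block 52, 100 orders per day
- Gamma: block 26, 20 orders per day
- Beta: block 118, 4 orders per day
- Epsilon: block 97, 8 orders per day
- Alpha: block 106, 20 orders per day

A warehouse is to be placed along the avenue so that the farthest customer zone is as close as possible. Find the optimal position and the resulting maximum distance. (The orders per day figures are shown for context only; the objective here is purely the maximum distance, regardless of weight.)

The 1-center on a line is the midpoint of the two extreme points: leftmost at 26, rightmost at 118.
Optimal location = (26 + 118)/2 = 72; maximum distance = (118 − 26)/2 = 46.

location 72, max distance 46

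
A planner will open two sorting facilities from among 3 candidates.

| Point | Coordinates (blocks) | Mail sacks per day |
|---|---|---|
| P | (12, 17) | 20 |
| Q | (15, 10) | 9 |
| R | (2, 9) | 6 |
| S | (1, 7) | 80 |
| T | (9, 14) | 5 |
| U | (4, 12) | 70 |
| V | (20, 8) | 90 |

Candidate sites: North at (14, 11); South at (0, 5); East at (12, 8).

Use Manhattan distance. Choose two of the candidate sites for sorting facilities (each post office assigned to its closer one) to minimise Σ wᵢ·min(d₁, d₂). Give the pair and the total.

Evaluate every pair (each demand assigned to the nearer of the two):
  {South, East}: total = 2036
  {North, South}: total = 2074
  {North, East}: total = 2734
Best pair: {South, East} with total 2036.

{South, East}, total 2036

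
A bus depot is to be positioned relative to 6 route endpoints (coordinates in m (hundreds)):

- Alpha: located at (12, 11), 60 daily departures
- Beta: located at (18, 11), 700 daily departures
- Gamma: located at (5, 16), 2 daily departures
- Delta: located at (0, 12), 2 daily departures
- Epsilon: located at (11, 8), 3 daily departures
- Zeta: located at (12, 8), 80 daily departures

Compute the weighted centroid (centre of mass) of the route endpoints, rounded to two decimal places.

(16.91, 10.72)

The minimiser of Σwᵢ‖p−pᵢ‖² is the weighted centroid p* = (Σwᵢpᵢ)/(Σwᵢ).
Σwᵢ = 847.
Σwᵢxᵢ = 60·12 + 700·18 + 2·5 + 2·0 + 3·11 + 80·12 = 14323.
Σwᵢyᵢ = 60·11 + 700·11 + 2·16 + 2·12 + 3·8 + 80·8 = 9080.
x* = 14323/847 = 16.91, y* = 9080/847 = 10.72.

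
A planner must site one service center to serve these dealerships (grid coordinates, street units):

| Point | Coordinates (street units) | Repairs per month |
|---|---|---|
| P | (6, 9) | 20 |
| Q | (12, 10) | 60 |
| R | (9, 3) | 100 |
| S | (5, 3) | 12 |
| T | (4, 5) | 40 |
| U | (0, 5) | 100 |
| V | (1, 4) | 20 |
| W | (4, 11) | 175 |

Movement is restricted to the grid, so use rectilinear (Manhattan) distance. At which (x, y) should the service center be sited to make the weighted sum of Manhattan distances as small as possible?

Manhattan distance separates: Σwᵢ(|x−xᵢ|+|y−yᵢ|) = Σwᵢ|x−xᵢ| + Σwᵢ|y−yᵢ|, so x and y are optimised independently as 1-D weighted medians.
Total weight W = 527; half = 263.5.
x-coordinate, sorted with cumulative weight:
  x=0 (U, w=100) cum 100
  x=1 (V, w=20) cum 120
  x=4 (T, w=40) cum 160
  x=4 (W, w=175) cum 335  ← median
  x=5 (S, w=12) cum 347
  x=6 (P, w=20) cum 367
  x=9 (R, w=100) cum 467
  x=12 (Q, w=60) cum 527
⇒ x* = 4
y-coordinate, sorted with cumulative weight:
  y=3 (R, w=100) cum 100
  y=3 (S, w=12) cum 112
  y=4 (V, w=20) cum 132
  y=5 (T, w=40) cum 172
  y=5 (U, w=100) cum 272  ← median
  y=9 (P, w=20) cum 292
  y=10 (Q, w=60) cum 352
  y=11 (W, w=175) cum 527
⇒ y* = 5

(4, 5)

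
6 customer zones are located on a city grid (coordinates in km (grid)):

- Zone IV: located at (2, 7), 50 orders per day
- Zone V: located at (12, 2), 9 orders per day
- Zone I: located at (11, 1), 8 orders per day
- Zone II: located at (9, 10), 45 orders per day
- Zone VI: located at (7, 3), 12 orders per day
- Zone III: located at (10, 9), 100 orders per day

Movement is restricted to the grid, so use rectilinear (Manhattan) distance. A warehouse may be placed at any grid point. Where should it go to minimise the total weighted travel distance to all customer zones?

(10, 9)

Manhattan distance separates: Σwᵢ(|x−xᵢ|+|y−yᵢ|) = Σwᵢ|x−xᵢ| + Σwᵢ|y−yᵢ|, so x and y are optimised independently as 1-D weighted medians.
Total weight W = 224; half = 112.
x-coordinate, sorted with cumulative weight:
  x=2 (Zone IV, w=50) cum 50
  x=7 (Zone VI, w=12) cum 62
  x=9 (Zone II, w=45) cum 107
  x=10 (Zone III, w=100) cum 207  ← median
  x=11 (Zone I, w=8) cum 215
  x=12 (Zone V, w=9) cum 224
⇒ x* = 10
y-coordinate, sorted with cumulative weight:
  y=1 (Zone I, w=8) cum 8
  y=2 (Zone V, w=9) cum 17
  y=3 (Zone VI, w=12) cum 29
  y=7 (Zone IV, w=50) cum 79
  y=9 (Zone III, w=100) cum 179  ← median
  y=10 (Zone II, w=45) cum 224
⇒ y* = 9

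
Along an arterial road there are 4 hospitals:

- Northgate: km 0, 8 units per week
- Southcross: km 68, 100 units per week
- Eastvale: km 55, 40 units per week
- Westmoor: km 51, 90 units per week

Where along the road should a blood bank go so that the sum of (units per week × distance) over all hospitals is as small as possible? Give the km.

x = 55

For a sum of weighted absolute distances on a line, the optimum is the weighted median (not the mean). Total weight W = 238; half-weight = 119.
Sort by position and accumulate weight:
  km 0 (Northgate, w=8) → cum 8
  km 51 (Westmoor, w=90) → cum 98
  km 55 (Eastvale, w=40) → cum 138  ≥ 119 → median here
  km 68 (Southcross, w=100) → cum 238
Optimal location: km 55.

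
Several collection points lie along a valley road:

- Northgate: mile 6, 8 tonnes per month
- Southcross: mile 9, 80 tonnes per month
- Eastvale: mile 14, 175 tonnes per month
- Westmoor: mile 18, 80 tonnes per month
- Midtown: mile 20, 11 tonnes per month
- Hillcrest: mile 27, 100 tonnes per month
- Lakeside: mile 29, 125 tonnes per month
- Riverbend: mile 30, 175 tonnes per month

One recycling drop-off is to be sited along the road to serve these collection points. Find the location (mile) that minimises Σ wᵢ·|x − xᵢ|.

x = 27

For a sum of weighted absolute distances on a line, the optimum is the weighted median (not the mean). Total weight W = 754; half-weight = 377.
Sort by position and accumulate weight:
  mile 6 (Northgate, w=8) → cum 8
  mile 9 (Southcross, w=80) → cum 88
  mile 14 (Eastvale, w=175) → cum 263
  mile 18 (Westmoor, w=80) → cum 343
  mile 20 (Midtown, w=11) → cum 354
  mile 27 (Hillcrest, w=100) → cum 454  ≥ 377 → median here
  mile 29 (Lakeside, w=125) → cum 579
  mile 30 (Riverbend, w=175) → cum 754
Optimal location: mile 27.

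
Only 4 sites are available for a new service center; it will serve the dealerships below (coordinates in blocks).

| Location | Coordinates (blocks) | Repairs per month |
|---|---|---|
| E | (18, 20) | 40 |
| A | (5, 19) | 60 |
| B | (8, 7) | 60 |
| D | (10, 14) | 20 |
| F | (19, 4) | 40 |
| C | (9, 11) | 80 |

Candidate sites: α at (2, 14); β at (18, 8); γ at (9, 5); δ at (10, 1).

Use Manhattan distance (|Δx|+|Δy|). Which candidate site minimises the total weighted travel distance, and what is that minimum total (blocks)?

Total weighted distance at each candidate:
  α (2, 14): total = 4180
  β (18, 8): total = 4020
  γ (9, 5): total = 3340
  δ (10, 1): total = 4560
Minimum is at γ with total 3340 blocks.

γ, total 3340 blocks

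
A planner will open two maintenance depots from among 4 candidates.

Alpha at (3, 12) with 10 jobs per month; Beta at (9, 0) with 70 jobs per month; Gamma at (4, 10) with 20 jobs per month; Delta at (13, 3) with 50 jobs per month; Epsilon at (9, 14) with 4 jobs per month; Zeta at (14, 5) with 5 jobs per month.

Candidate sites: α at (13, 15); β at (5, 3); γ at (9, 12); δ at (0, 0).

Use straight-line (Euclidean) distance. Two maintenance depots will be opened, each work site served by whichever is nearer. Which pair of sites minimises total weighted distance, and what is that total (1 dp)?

Evaluate every pair (each demand assigned to the nearer of the two):
  {β, γ}: total = 968.7
  {α, β}: total = 1046.2
  {β, δ}: total = 1076.5
  {γ, δ}: total = 1341.2
  {α, γ}: total = 1551.2
  {α, δ}: total = 1607.1
Best pair: {β, γ} with total 968.7.

{β, γ}, total 968.7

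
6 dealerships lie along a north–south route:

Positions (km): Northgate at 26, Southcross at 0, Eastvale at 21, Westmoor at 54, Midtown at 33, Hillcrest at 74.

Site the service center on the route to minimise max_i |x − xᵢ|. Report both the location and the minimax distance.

location 37, max distance 37

The 1-center on a line is the midpoint of the two extreme points: leftmost at 0, rightmost at 74.
Optimal location = (0 + 74)/2 = 37; maximum distance = (74 − 0)/2 = 37.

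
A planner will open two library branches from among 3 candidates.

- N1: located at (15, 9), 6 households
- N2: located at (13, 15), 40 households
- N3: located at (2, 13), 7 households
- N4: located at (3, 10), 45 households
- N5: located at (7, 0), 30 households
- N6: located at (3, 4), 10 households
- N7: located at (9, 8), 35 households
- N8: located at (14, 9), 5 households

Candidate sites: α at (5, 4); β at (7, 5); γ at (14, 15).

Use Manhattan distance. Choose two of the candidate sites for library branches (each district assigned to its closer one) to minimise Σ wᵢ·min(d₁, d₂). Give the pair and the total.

{β, γ}, total 983

Evaluate every pair (each demand assigned to the nearer of the two):
  {β, γ}: total = 983
  {α, γ}: total = 1036
  {α, β}: total = 1556
Best pair: {β, γ} with total 983.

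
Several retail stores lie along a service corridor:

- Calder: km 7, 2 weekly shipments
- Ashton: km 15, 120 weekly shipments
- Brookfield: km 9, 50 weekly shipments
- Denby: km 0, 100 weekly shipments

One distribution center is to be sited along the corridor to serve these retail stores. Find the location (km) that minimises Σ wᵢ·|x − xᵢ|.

x = 9

For a sum of weighted absolute distances on a line, the optimum is the weighted median (not the mean). Total weight W = 272; half-weight = 136.
Sort by position and accumulate weight:
  km 0 (Denby, w=100) → cum 100
  km 7 (Calder, w=2) → cum 102
  km 9 (Brookfield, w=50) → cum 152  ≥ 136 → median here
  km 15 (Ashton, w=120) → cum 272
Optimal location: km 9.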